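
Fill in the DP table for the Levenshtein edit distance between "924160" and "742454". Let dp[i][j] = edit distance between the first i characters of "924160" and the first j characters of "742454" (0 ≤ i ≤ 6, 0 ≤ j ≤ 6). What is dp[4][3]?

   ''  7  4  2  4  5  4
''  0  1  2  3  4  5  6
 9  1  1  2  3  4  5  6
 2  2  2  2  2  3  4  5
 4  3  3  2  3  2  3  4
 1  4  4  3  3  3  3  4
 6  5  5  4  4  4  4  4
 0  6  6  5  5  5  5  5

3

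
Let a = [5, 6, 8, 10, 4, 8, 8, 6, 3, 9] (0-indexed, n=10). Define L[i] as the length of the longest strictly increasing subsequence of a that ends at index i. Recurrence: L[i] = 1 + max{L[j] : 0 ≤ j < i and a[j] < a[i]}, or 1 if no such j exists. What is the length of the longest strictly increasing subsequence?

4

   i    0    1    2    3    4    5    6    7    8    9
a[i]    5    6    8   10    4    8    8    6    3    9
L[i]    1    2    3    4    1    3    3    2    1    4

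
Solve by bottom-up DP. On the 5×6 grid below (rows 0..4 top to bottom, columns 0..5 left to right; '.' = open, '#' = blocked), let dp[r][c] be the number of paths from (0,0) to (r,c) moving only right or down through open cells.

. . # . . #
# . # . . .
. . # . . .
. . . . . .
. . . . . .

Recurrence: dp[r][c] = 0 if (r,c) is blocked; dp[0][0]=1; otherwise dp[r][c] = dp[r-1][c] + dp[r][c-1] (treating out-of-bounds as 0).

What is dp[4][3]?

3

r\c   0   1   2   3   4   5
  0   1   1   0   0   0   0
  1   0   1   0   0   0   0
  2   0   1   0   0   0   0
  3   0   1   1   1   1   1
  4   0   1   2   3   4   5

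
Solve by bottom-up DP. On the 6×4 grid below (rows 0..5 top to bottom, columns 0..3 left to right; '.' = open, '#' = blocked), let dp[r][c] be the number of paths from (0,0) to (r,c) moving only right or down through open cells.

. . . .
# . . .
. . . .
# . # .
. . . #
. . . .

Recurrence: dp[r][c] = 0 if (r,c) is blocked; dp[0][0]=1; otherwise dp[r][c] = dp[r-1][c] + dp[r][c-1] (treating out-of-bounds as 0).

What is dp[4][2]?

1

r\c   0   1   2   3
  0   1   1   1   1
  1   0   1   2   3
  2   0   1   3   6
  3   0   1   0   6
  4   0   1   1   0
  5   0   1   2   2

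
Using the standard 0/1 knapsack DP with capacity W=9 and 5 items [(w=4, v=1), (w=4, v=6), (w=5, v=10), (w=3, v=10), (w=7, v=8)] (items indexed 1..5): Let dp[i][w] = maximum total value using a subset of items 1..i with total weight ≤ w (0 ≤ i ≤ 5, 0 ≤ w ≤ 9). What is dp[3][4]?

6

i\w   0   1   2   3   4   5   6   7   8   9
  0   0   0   0   0   0   0   0   0   0   0
  1   0   0   0   0   1   1   1   1   1   1
  2   0   0   0   0   6   6   6   6   7   7
  3   0   0   0   0   6  10  10  10  10  16
  4   0   0   0  10  10  10  10  16  20  20
  5   0   0   0  10  10  10  10  16  20  20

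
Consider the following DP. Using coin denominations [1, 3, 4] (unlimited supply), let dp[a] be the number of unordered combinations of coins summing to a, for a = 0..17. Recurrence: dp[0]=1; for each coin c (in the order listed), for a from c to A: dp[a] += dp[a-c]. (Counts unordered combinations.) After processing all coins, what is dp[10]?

8

after  coin     0     1     2     3     4     5     6     7     8     9    10    11    12    13    14    15    16    17
          1     1     1     1     1     1     1     1     1     1     1     1     1     1     1     1     1     1     1
          3     1     1     1     2     2     2     3     3     3     4     4     4     5     5     5     6     6     6
          4     1     1     1     2     3     3     4     5     6     7     8     9    11    12    13    15    17    18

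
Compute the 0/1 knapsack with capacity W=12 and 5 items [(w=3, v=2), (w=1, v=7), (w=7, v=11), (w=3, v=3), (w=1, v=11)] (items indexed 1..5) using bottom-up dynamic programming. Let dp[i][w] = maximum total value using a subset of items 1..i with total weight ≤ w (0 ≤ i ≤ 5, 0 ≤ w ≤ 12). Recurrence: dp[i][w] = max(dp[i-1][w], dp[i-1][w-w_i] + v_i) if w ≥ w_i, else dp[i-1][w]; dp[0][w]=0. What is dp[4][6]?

10

i\w   0   1   2   3   4   5   6   7   8   9  10  11  12
  0   0   0   0   0   0   0   0   0   0   0   0   0   0
  1   0   0   0   2   2   2   2   2   2   2   2   2   2
  2   0   7   7   7   9   9   9   9   9   9   9   9   9
  3   0   7   7   7   9   9   9  11  18  18  18  20  20
  4   0   7   7   7  10  10  10  12  18  18  18  21  21
  5   0  11  18  18  18  21  21  21  23  29  29  29  32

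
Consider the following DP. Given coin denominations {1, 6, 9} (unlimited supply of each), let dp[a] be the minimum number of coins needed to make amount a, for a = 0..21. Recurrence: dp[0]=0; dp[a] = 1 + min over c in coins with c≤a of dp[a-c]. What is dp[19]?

 a  0  1  2  3  4  5  6  7  8  9 10 11 12 13 14 15 16 17 18 19 20 21
dp  0  1  2  3  4  5  1  2  3  1  2  3  2  3  4  2  3  4  2  3  4  3

3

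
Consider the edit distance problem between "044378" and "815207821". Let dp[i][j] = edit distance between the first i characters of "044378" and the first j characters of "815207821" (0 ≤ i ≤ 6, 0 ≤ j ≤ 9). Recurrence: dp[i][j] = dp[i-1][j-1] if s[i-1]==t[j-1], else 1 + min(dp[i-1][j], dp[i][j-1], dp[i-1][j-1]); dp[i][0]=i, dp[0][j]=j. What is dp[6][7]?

5

   ''  8  1  5  2  0  7  8  2  1
''  0  1  2  3  4  5  6  7  8  9
 0  1  1  2  3  4  4  5  6  7  8
 4  2  2  2  3  4  5  5  6  7  8
 4  3  3  3  3  4  5  6  6  7  8
 3  4  4  4  4  4  5  6  7  7  8
 7  5  5  5  5  5  5  5  6  7  8
 8  6  5  6  6  6  6  6  5  6  7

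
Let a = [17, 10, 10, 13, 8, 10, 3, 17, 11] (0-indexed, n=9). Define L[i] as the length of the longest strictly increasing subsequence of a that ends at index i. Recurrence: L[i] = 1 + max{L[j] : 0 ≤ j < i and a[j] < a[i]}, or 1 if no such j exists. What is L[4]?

   i    0    1    2    3    4    5    6    7    8
a[i]   17   10   10   13    8   10    3   17   11
L[i]    1    1    1    2    1    2    1    3    3

1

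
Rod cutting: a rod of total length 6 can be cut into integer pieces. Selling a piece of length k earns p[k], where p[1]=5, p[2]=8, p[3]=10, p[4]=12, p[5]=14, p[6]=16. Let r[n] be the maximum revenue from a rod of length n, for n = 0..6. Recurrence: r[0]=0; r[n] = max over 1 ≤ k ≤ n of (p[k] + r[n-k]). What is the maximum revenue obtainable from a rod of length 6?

   n    0    1    2    3    4    5    6
r[n]    0    5   10   15   20   25   30

30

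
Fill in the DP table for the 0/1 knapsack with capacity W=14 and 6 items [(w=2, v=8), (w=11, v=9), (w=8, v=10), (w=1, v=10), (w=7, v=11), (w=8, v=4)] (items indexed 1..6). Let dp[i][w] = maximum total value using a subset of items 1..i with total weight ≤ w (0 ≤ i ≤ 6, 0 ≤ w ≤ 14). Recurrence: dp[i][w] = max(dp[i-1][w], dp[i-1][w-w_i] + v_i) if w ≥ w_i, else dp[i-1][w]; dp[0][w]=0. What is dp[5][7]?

18

i\w   0   1   2   3   4   5   6   7   8   9  10  11  12  13  14
  0   0   0   0   0   0   0   0   0   0   0   0   0   0   0   0
  1   0   0   8   8   8   8   8   8   8   8   8   8   8   8   8
  2   0   0   8   8   8   8   8   8   8   8   8   9   9  17  17
  3   0   0   8   8   8   8   8   8  10  10  18  18  18  18  18
  4   0  10  10  18  18  18  18  18  18  20  20  28  28  28  28
  5   0  10  10  18  18  18  18  18  21  21  29  29  29  29  29
  6   0  10  10  18  18  18  18  18  21  21  29  29  29  29  29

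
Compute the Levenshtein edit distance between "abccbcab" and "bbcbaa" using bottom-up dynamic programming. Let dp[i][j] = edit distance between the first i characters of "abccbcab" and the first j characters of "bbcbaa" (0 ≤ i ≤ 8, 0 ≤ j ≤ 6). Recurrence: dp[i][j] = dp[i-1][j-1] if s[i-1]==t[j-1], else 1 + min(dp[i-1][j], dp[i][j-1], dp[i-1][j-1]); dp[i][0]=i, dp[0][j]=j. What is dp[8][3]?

   ''  b  b  c  b  a  a
''  0  1  2  3  4  5  6
 a  1  1  2  3  4  4  5
 b  2  1  1  2  3  4  5
 c  3  2  2  1  2  3  4
 c  4  3  3  2  2  3  4
 b  5  4  3  3  2  3  4
 c  6  5  4  3  3  3  4
 a  7  6  5  4  4  3  3
 b  8  7  6  5  4  4  4

5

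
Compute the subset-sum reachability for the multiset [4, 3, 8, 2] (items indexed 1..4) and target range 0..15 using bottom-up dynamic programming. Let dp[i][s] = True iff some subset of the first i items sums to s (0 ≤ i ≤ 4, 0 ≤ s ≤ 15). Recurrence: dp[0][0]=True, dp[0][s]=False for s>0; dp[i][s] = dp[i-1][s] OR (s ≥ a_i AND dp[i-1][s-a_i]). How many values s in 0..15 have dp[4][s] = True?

i\s   0   1   2   3   4   5   6   7   8   9  10  11  12  13  14  15
  0   T   F   F   F   F   F   F   F   F   F   F   F   F   F   F   F
  1   T   F   F   F   T   F   F   F   F   F   F   F   F   F   F   F
  2   T   F   F   T   T   F   F   T   F   F   F   F   F   F   F   F
  3   T   F   F   T   T   F   F   T   T   F   F   T   T   F   F   T
  4   T   F   T   T   T   T   T   T   T   T   T   T   T   T   T   T

15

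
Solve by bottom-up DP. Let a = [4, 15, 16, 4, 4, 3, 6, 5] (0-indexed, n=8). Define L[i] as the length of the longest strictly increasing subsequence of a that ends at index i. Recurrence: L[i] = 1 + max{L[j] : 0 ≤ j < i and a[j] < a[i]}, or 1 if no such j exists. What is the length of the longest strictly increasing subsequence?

3

   i    0    1    2    3    4    5    6    7
a[i]    4   15   16    4    4    3    6    5
L[i]    1    2    3    1    1    1    2    2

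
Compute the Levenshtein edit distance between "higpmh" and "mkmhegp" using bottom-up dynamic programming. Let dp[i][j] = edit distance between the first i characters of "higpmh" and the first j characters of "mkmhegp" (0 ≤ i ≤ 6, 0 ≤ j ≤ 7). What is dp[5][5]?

5

   ''  m  k  m  h  e  g  p
''  0  1  2  3  4  5  6  7
 h  1  1  2  3  3  4  5  6
 i  2  2  2  3  4  4  5  6
 g  3  3  3  3  4  5  4  5
 p  4  4  4  4  4  5  5  4
 m  5  4  5  4  5  5  6  5
 h  6  5  5  5  4  5  6  6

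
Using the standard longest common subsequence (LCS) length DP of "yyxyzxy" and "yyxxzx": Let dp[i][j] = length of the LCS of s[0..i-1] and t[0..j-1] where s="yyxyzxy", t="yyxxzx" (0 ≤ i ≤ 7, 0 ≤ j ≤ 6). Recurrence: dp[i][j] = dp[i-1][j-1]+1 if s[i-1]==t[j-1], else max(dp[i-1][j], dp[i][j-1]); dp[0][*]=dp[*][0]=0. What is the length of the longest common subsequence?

   ''  y  y  x  x  z  x
''  0  0  0  0  0  0  0
 y  0  1  1  1  1  1  1
 y  0  1  2  2  2  2  2
 x  0  1  2  3  3  3  3
 y  0  1  2  3  3  3  3
 z  0  1  2  3  3  4  4
 x  0  1  2  3  4  4  5
 y  0  1  2  3  4  4  5

5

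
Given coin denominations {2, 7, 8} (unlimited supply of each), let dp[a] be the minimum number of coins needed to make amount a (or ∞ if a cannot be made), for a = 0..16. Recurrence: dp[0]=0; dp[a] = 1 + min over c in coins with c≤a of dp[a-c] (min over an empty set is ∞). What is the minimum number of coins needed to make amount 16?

2

 a  0  1  2  3  4  5  6  7  8  9 10 11 12 13 14 15 16
dp  0  -  1  -  2  -  3  1  1  2  2  3  3  4  2  2  2
(- denotes ∞ / unreachable)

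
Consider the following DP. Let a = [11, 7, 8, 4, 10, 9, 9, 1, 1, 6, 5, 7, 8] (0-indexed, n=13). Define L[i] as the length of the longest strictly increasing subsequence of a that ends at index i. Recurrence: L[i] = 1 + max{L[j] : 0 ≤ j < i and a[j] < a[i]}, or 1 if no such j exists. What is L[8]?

   i    0    1    2    3    4    5    6    7    8    9   10   11   12
a[i]   11    7    8    4   10    9    9    1    1    6    5    7    8
L[i]    1    1    2    1    3    3    3    1    1    2    2    3    4

1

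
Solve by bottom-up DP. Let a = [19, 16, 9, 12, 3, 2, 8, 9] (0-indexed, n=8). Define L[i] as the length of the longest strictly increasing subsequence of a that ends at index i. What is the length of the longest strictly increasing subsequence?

3

   i    0    1    2    3    4    5    6    7
a[i]   19   16    9   12    3    2    8    9
L[i]    1    1    1    2    1    1    2    3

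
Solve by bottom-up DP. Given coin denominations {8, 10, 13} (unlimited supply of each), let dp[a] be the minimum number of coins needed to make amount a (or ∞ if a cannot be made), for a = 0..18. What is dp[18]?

 a  0  1  2  3  4  5  6  7  8  9 10 11 12 13 14 15 16 17 18
dp  0  -  -  -  -  -  -  -  1  -  1  -  -  1  -  -  2  -  2
(- denotes ∞ / unreachable)

2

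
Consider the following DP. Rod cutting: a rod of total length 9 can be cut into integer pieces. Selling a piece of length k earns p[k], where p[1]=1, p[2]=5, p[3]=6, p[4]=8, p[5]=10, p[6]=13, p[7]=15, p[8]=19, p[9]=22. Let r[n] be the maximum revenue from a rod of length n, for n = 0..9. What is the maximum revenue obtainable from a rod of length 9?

   n    0    1    2    3    4    5    6    7    8    9
r[n]    0    1    5    6   10   11   15   16   20   22

22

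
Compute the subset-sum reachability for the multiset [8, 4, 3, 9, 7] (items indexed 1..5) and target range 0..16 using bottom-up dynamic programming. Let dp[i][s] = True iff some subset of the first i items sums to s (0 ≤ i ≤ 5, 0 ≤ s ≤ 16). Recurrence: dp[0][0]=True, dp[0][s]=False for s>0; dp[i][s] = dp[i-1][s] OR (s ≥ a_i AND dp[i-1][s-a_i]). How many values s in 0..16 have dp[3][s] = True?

8

i\s   0   1   2   3   4   5   6   7   8   9  10  11  12  13  14  15  16
  0   T   F   F   F   F   F   F   F   F   F   F   F   F   F   F   F   F
  1   T   F   F   F   F   F   F   F   T   F   F   F   F   F   F   F   F
  2   T   F   F   F   T   F   F   F   T   F   F   F   T   F   F   F   F
  3   T   F   F   T   T   F   F   T   T   F   F   T   T   F   F   T   F
  4   T   F   F   T   T   F   F   T   T   T   F   T   T   T   F   T   T
  5   T   F   F   T   T   F   F   T   T   T   T   T   T   T   T   T   T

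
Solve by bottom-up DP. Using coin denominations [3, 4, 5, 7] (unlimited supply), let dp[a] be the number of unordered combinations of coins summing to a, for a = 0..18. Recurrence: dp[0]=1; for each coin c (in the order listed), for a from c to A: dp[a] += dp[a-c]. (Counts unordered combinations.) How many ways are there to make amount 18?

8

after  coin     0     1     2     3     4     5     6     7     8     9    10    11    12    13    14    15    16    17    18
          3     1     0     0     1     0     0     1     0     0     1     0     0     1     0     0     1     0     0     1
          4     1     0     0     1     1     0     1     1     1     1     1     1     2     1     1     2     2     1     2
          5     1     0     0     1     1     1     1     1     2     2     2     2     3     3     3     4     4     4     5
          7     1     0     0     1     1     1     1     2     2     2     3     3     4     4     5     6     6     7     8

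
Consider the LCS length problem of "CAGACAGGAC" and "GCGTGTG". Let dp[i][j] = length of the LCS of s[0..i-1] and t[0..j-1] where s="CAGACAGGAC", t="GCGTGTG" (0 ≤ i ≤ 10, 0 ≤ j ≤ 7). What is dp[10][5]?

   ''  G  C  G  T  G  T  G
''  0  0  0  0  0  0  0  0
 C  0  0  1  1  1  1  1  1
 A  0  0  1  1  1  1  1  1
 G  0  1  1  2  2  2  2  2
 A  0  1  1  2  2  2  2  2
 C  0  1  2  2  2  2  2  2
 A  0  1  2  2  2  2  2  2
 G  0  1  2  3  3  3  3  3
 G  0  1  2  3  3  4  4  4
 A  0  1  2  3  3  4  4  4
 C  0  1  2  3  3  4  4  4

4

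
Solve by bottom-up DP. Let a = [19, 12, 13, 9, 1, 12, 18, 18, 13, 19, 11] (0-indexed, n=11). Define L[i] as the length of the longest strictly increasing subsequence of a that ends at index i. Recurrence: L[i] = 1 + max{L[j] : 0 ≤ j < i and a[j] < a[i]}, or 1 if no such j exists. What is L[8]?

   i    0    1    2    3    4    5    6    7    8    9   10
a[i]   19   12   13    9    1   12   18   18   13   19   11
L[i]    1    1    2    1    1    2    3    3    3    4    2

3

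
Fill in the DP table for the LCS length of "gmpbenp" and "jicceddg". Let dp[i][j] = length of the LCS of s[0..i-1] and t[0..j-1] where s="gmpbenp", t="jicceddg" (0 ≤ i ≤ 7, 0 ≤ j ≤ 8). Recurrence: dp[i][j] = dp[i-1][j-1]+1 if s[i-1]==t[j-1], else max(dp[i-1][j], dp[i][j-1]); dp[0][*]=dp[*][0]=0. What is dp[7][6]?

1

   ''  j  i  c  c  e  d  d  g
''  0  0  0  0  0  0  0  0  0
 g  0  0  0  0  0  0  0  0  1
 m  0  0  0  0  0  0  0  0  1
 p  0  0  0  0  0  0  0  0  1
 b  0  0  0  0  0  0  0  0  1
 e  0  0  0  0  0  1  1  1  1
 n  0  0  0  0  0  1  1  1  1
 p  0  0  0  0  0  1  1  1  1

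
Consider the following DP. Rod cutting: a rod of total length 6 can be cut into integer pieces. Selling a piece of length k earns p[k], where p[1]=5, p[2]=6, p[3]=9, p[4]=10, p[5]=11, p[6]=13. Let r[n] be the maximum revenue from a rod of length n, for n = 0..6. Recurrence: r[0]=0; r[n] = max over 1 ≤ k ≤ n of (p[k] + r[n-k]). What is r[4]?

20

   n    0    1    2    3    4    5    6
r[n]    0    5   10   15   20   25   30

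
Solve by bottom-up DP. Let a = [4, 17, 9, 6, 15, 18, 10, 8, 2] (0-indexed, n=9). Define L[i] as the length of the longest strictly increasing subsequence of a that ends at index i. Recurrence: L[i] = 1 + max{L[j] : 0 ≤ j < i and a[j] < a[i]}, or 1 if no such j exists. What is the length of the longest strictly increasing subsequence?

   i    0    1    2    3    4    5    6    7    8
a[i]    4   17    9    6   15   18   10    8    2
L[i]    1    2    2    2    3    4    3    3    1

4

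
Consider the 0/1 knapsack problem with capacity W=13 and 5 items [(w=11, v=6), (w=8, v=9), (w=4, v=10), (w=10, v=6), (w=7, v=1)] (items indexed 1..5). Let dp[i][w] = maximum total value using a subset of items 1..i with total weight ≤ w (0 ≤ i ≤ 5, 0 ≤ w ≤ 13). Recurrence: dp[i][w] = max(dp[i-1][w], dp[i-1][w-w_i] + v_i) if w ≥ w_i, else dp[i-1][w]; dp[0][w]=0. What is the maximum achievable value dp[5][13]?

i\w   0   1   2   3   4   5   6   7   8   9  10  11  12  13
  0   0   0   0   0   0   0   0   0   0   0   0   0   0   0
  1   0   0   0   0   0   0   0   0   0   0   0   6   6   6
  2   0   0   0   0   0   0   0   0   9   9   9   9   9   9
  3   0   0   0   0  10  10  10  10  10  10  10  10  19  19
  4   0   0   0   0  10  10  10  10  10  10  10  10  19  19
  5   0   0   0   0  10  10  10  10  10  10  10  11  19  19

19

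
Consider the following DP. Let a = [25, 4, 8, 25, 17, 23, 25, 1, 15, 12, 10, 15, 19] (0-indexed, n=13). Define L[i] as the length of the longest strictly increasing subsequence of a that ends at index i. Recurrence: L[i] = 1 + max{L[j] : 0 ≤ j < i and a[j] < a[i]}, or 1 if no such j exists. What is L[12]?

   i    0    1    2    3    4    5    6    7    8    9   10   11   12
a[i]   25    4    8   25   17   23   25    1   15   12   10   15   19
L[i]    1    1    2    3    3    4    5    1    3    3    3    4    5

5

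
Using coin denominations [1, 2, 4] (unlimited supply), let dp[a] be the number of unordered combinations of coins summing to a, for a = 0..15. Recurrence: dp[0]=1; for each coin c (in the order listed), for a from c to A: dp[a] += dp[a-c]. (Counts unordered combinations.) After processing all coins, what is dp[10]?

12

after  coin     0     1     2     3     4     5     6     7     8     9    10    11    12    13    14    15
          1     1     1     1     1     1     1     1     1     1     1     1     1     1     1     1     1
          2     1     1     2     2     3     3     4     4     5     5     6     6     7     7     8     8
          4     1     1     2     2     4     4     6     6     9     9    12    12    16    16    20    20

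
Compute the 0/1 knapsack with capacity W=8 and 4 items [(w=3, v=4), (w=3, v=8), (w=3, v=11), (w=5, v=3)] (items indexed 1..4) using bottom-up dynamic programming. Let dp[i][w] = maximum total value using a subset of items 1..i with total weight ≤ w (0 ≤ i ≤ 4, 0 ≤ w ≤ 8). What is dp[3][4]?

i\w   0   1   2   3   4   5   6   7   8
  0   0   0   0   0   0   0   0   0   0
  1   0   0   0   4   4   4   4   4   4
  2   0   0   0   8   8   8  12  12  12
  3   0   0   0  11  11  11  19  19  19
  4   0   0   0  11  11  11  19  19  19

11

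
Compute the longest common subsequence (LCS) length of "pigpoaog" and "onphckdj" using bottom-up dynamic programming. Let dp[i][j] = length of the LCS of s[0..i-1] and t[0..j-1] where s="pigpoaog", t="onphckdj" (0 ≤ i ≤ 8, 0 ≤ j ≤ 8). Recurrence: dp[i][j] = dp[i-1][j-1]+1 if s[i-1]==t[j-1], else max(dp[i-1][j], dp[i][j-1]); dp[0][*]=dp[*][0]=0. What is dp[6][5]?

   ''  o  n  p  h  c  k  d  j
''  0  0  0  0  0  0  0  0  0
 p  0  0  0  1  1  1  1  1  1
 i  0  0  0  1  1  1  1  1  1
 g  0  0  0  1  1  1  1  1  1
 p  0  0  0  1  1  1  1  1  1
 o  0  1  1  1  1  1  1  1  1
 a  0  1  1  1  1  1  1  1  1
 o  0  1  1  1  1  1  1  1  1
 g  0  1  1  1  1  1  1  1  1

1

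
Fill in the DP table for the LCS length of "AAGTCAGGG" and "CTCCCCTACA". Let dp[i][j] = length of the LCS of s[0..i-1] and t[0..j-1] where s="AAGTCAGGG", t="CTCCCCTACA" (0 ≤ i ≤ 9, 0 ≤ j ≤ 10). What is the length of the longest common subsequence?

3

   ''  C  T  C  C  C  C  T  A  C  A
''  0  0  0  0  0  0  0  0  0  0  0
 A  0  0  0  0  0  0  0  0  1  1  1
 A  0  0  0  0  0  0  0  0  1  1  2
 G  0  0  0  0  0  0  0  0  1  1  2
 T  0  0  1  1  1  1  1  1  1  1  2
 C  0  1  1  2  2  2  2  2  2  2  2
 A  0  1  1  2  2  2  2  2  3  3  3
 G  0  1  1  2  2  2  2  2  3  3  3
 G  0  1  1  2  2  2  2  2  3  3  3
 G  0  1  1  2  2  2  2  2  3  3  3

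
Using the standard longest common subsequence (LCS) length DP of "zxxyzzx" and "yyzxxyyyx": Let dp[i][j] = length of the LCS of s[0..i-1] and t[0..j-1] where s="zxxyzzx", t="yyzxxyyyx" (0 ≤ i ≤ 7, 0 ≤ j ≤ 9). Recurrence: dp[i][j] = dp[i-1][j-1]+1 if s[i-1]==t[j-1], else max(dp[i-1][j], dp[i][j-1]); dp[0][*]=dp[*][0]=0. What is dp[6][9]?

   ''  y  y  z  x  x  y  y  y  x
''  0  0  0  0  0  0  0  0  0  0
 z  0  0  0  1  1  1  1  1  1  1
 x  0  0  0  1  2  2  2  2  2  2
 x  0  0  0  1  2  3  3  3  3  3
 y  0  1  1  1  2  3  4  4  4  4
 z  0  1  1  2  2  3  4  4  4  4
 z  0  1  1  2  2  3  4  4  4  4
 x  0  1  1  2  3  3  4  4  4  5

4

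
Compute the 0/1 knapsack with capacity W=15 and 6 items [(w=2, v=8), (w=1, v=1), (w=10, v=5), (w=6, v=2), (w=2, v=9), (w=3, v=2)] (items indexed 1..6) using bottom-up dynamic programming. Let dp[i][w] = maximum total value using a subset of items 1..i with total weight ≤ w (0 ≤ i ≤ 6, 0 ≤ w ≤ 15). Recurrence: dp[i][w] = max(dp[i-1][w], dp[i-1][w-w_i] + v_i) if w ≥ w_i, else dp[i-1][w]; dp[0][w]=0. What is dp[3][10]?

9

i\w   0   1   2   3   4   5   6   7   8   9  10  11  12  13  14  15
  0   0   0   0   0   0   0   0   0   0   0   0   0   0   0   0   0
  1   0   0   8   8   8   8   8   8   8   8   8   8   8   8   8   8
  2   0   1   8   9   9   9   9   9   9   9   9   9   9   9   9   9
  3   0   1   8   9   9   9   9   9   9   9   9   9  13  14  14  14
  4   0   1   8   9   9   9   9   9  10  11  11  11  13  14  14  14
  5   0   1   9  10  17  18  18  18  18  18  19  20  20  20  22  23
  6   0   1   9  10  17  18  18  19  20  20  20  20  20  21  22  23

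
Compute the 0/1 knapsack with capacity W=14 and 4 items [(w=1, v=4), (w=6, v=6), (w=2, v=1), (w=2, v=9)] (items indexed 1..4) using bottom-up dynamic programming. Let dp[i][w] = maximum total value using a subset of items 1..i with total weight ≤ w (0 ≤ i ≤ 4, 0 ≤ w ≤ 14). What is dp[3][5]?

i\w   0   1   2   3   4   5   6   7   8   9  10  11  12  13  14
  0   0   0   0   0   0   0   0   0   0   0   0   0   0   0   0
  1   0   4   4   4   4   4   4   4   4   4   4   4   4   4   4
  2   0   4   4   4   4   4   6  10  10  10  10  10  10  10  10
  3   0   4   4   5   5   5   6  10  10  11  11  11  11  11  11
  4   0   4   9  13  13  14  14  14  15  19  19  20  20  20  20

5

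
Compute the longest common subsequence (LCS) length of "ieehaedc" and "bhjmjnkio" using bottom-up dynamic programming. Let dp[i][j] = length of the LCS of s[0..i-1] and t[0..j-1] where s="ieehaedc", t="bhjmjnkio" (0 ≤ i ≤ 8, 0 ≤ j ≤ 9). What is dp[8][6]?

1

   ''  b  h  j  m  j  n  k  i  o
''  0  0  0  0  0  0  0  0  0  0
 i  0  0  0  0  0  0  0  0  1  1
 e  0  0  0  0  0  0  0  0  1  1
 e  0  0  0  0  0  0  0  0  1  1
 h  0  0  1  1  1  1  1  1  1  1
 a  0  0  1  1  1  1  1  1  1  1
 e  0  0  1  1  1  1  1  1  1  1
 d  0  0  1  1  1  1  1  1  1  1
 c  0  0  1  1  1  1  1  1  1  1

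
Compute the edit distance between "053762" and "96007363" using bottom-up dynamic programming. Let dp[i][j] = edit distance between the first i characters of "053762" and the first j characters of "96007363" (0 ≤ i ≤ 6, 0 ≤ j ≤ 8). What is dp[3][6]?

4

   ''  9  6  0  0  7  3  6  3
''  0  1  2  3  4  5  6  7  8
 0  1  1  2  2  3  4  5  6  7
 5  2  2  2  3  3  4  5  6  7
 3  3  3  3  3  4  4  4  5  6
 7  4  4  4  4  4  4  5  5  6
 6  5  5  4  5  5  5  5  5  6
 2  6  6  5  5  6  6  6  6  6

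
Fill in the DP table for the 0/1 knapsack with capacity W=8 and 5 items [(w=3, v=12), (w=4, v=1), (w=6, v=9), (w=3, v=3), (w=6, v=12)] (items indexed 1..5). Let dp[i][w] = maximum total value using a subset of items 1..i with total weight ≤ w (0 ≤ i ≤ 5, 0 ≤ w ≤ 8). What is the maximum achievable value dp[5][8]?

i\w   0   1   2   3   4   5   6   7   8
  0   0   0   0   0   0   0   0   0   0
  1   0   0   0  12  12  12  12  12  12
  2   0   0   0  12  12  12  12  13  13
  3   0   0   0  12  12  12  12  13  13
  4   0   0   0  12  12  12  15  15  15
  5   0   0   0  12  12  12  15  15  15

15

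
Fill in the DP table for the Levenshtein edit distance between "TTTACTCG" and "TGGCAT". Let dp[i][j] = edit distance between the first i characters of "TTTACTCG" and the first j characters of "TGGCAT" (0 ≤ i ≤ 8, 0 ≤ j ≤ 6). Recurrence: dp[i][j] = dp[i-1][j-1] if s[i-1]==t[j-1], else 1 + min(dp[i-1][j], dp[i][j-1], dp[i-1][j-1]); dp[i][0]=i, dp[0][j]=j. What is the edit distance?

6

   ''  T  G  G  C  A  T
''  0  1  2  3  4  5  6
 T  1  0  1  2  3  4  5
 T  2  1  1  2  3  4  4
 T  3  2  2  2  3  4  4
 A  4  3  3  3  3  3  4
 C  5  4  4  4  3  4  4
 T  6  5  5  5  4  4  4
 C  7  6  6  6  5  5  5
 G  8  7  6  6  6  6  6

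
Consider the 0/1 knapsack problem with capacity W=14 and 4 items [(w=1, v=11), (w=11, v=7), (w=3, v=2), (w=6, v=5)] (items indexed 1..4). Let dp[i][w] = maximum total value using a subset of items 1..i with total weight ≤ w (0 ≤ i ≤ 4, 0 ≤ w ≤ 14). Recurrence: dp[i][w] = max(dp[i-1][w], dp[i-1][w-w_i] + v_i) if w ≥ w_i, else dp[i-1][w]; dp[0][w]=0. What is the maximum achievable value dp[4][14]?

i\w   0   1   2   3   4   5   6   7   8   9  10  11  12  13  14
  0   0   0   0   0   0   0   0   0   0   0   0   0   0   0   0
  1   0  11  11  11  11  11  11  11  11  11  11  11  11  11  11
  2   0  11  11  11  11  11  11  11  11  11  11  11  18  18  18
  3   0  11  11  11  13  13  13  13  13  13  13  13  18  18  18
  4   0  11  11  11  13  13  13  16  16  16  18  18  18  18  18

18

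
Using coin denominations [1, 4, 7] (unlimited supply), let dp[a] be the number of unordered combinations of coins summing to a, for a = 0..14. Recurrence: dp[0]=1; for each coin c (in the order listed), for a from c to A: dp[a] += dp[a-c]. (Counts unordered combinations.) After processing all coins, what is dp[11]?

after  coin     0     1     2     3     4     5     6     7     8     9    10    11    12    13    14
          1     1     1     1     1     1     1     1     1     1     1     1     1     1     1     1
          4     1     1     1     1     2     2     2     2     3     3     3     3     4     4     4
          7     1     1     1     1     2     2     2     3     4     4     4     5     6     6     7

5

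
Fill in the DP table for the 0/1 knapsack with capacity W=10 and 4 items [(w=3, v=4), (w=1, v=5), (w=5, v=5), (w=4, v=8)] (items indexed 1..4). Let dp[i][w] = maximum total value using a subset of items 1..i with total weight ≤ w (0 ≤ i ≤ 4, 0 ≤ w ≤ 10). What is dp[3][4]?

i\w   0   1   2   3   4   5   6   7   8   9  10
  0   0   0   0   0   0   0   0   0   0   0   0
  1   0   0   0   4   4   4   4   4   4   4   4
  2   0   5   5   5   9   9   9   9   9   9   9
  3   0   5   5   5   9   9  10  10  10  14  14
  4   0   5   5   5   9  13  13  13  17  17  18

9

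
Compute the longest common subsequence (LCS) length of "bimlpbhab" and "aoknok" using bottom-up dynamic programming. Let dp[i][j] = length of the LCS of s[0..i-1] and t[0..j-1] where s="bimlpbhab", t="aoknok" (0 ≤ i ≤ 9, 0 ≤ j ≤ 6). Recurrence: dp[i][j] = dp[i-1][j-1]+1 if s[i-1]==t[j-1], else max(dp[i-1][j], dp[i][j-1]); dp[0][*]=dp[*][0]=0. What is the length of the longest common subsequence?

1

   ''  a  o  k  n  o  k
''  0  0  0  0  0  0  0
 b  0  0  0  0  0  0  0
 i  0  0  0  0  0  0  0
 m  0  0  0  0  0  0  0
 l  0  0  0  0  0  0  0
 p  0  0  0  0  0  0  0
 b  0  0  0  0  0  0  0
 h  0  0  0  0  0  0  0
 a  0  1  1  1  1  1  1
 b  0  1  1  1  1  1  1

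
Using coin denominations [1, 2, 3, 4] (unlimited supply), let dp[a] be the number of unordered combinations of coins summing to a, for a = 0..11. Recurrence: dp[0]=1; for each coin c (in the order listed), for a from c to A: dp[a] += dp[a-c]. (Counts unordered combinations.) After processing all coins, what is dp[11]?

27

after  coin     0     1     2     3     4     5     6     7     8     9    10    11
          1     1     1     1     1     1     1     1     1     1     1     1     1
          2     1     1     2     2     3     3     4     4     5     5     6     6
          3     1     1     2     3     4     5     7     8    10    12    14    16
          4     1     1     2     3     5     6     9    11    15    18    23    27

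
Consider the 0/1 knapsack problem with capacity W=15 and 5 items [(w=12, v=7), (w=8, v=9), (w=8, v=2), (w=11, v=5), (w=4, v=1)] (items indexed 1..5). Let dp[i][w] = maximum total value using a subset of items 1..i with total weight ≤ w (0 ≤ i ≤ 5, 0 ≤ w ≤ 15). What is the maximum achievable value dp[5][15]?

10

i\w   0   1   2   3   4   5   6   7   8   9  10  11  12  13  14  15
  0   0   0   0   0   0   0   0   0   0   0   0   0   0   0   0   0
  1   0   0   0   0   0   0   0   0   0   0   0   0   7   7   7   7
  2   0   0   0   0   0   0   0   0   9   9   9   9   9   9   9   9
  3   0   0   0   0   0   0   0   0   9   9   9   9   9   9   9   9
  4   0   0   0   0   0   0   0   0   9   9   9   9   9   9   9   9
  5   0   0   0   0   1   1   1   1   9   9   9   9  10  10  10  10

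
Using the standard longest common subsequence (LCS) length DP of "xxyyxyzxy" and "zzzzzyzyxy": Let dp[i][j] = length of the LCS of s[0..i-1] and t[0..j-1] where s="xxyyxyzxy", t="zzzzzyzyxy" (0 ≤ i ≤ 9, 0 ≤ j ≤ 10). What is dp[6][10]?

4

   ''  z  z  z  z  z  y  z  y  x  y
''  0  0  0  0  0  0  0  0  0  0  0
 x  0  0  0  0  0  0  0  0  0  1  1
 x  0  0  0  0  0  0  0  0  0  1  1
 y  0  0  0  0  0  0  1  1  1  1  2
 y  0  0  0  0  0  0  1  1  2  2  2
 x  0  0  0  0  0  0  1  1  2  3  3
 y  0  0  0  0  0  0  1  1  2  3  4
 z  0  1  1  1  1  1  1  2  2  3  4
 x  0  1  1  1  1  1  1  2  2  3  4
 y  0  1  1  1  1  1  2  2  3  3  4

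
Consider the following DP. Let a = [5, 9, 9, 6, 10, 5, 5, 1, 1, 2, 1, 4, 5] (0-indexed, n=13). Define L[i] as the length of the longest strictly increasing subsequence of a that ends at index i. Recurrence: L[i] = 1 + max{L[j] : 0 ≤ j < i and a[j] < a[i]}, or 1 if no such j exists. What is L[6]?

   i    0    1    2    3    4    5    6    7    8    9   10   11   12
a[i]    5    9    9    6   10    5    5    1    1    2    1    4    5
L[i]    1    2    2    2    3    1    1    1    1    2    1    3    4

1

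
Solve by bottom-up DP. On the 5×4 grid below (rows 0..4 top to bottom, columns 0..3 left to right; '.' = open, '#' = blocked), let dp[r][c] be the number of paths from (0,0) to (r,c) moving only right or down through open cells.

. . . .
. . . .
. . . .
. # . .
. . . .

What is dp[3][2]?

r\c   0   1   2   3
  0   1   1   1   1
  1   1   2   3   4
  2   1   3   6  10
  3   1   0   6  16
  4   1   1   7  23

6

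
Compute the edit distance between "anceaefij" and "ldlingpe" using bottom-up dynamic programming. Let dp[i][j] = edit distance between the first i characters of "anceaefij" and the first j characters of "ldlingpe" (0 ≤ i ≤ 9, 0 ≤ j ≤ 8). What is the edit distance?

9

   ''  l  d  l  i  n  g  p  e
''  0  1  2  3  4  5  6  7  8
 a  1  1  2  3  4  5  6  7  8
 n  2  2  2  3  4  4  5  6  7
 c  3  3  3  3  4  5  5  6  7
 e  4  4  4  4  4  5  6  6  6
 a  5  5  5  5  5  5  6  7  7
 e  6  6  6  6  6  6  6  7  7
 f  7  7  7  7  7  7  7  7  8
 i  8  8  8  8  7  8  8  8  8
 j  9  9  9  9  8  8  9  9  9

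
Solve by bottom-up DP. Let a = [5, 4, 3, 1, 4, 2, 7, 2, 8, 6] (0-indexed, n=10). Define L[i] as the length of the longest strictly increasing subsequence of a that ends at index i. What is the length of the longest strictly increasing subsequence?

   i    0    1    2    3    4    5    6    7    8    9
a[i]    5    4    3    1    4    2    7    2    8    6
L[i]    1    1    1    1    2    2    3    2    4    3

4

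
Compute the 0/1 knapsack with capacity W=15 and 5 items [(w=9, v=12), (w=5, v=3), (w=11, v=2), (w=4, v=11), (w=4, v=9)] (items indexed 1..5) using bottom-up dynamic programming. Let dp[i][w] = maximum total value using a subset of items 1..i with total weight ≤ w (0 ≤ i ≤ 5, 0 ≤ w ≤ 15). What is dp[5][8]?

20

i\w   0   1   2   3   4   5   6   7   8   9  10  11  12  13  14  15
  0   0   0   0   0   0   0   0   0   0   0   0   0   0   0   0   0
  1   0   0   0   0   0   0   0   0   0  12  12  12  12  12  12  12
  2   0   0   0   0   0   3   3   3   3  12  12  12  12  12  15  15
  3   0   0   0   0   0   3   3   3   3  12  12  12  12  12  15  15
  4   0   0   0   0  11  11  11  11  11  14  14  14  14  23  23  23
  5   0   0   0   0  11  11  11  11  20  20  20  20  20  23  23  23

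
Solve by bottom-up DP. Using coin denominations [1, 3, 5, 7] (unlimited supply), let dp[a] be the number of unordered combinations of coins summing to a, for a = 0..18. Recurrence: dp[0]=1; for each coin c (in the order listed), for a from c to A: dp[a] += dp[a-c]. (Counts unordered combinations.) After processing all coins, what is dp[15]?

19

after  coin     0     1     2     3     4     5     6     7     8     9    10    11    12    13    14    15    16    17    18
          1     1     1     1     1     1     1     1     1     1     1     1     1     1     1     1     1     1     1     1
          3     1     1     1     2     2     2     3     3     3     4     4     4     5     5     5     6     6     6     7
          5     1     1     1     2     2     3     4     4     5     6     7     8     9    10    11    13    14    15    17
          7     1     1     1     2     2     3     4     5     6     7     9    10    12    14    16    19    21    24    27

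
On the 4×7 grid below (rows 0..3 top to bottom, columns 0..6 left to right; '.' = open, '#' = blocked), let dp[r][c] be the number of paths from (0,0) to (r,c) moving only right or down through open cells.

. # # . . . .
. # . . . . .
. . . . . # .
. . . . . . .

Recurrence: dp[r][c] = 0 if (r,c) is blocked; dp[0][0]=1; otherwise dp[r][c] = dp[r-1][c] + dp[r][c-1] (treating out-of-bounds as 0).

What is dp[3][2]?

r\c   0   1   2   3   4   5   6
  0   1   0   0   0   0   0   0
  1   1   0   0   0   0   0   0
  2   1   1   1   1   1   0   0
  3   1   2   3   4   5   5   5

3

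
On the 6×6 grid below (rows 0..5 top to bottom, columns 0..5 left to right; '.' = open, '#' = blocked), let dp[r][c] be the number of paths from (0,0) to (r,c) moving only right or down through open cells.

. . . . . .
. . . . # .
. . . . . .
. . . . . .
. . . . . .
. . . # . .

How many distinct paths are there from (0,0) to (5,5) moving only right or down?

171

r\c   0   1   2   3   4   5
  0   1   1   1   1   1   1
  1   1   2   3   4   0   1
  2   1   3   6  10  10  11
  3   1   4  10  20  30  41
  4   1   5  15  35  65 106
  5   1   6  21   0  65 171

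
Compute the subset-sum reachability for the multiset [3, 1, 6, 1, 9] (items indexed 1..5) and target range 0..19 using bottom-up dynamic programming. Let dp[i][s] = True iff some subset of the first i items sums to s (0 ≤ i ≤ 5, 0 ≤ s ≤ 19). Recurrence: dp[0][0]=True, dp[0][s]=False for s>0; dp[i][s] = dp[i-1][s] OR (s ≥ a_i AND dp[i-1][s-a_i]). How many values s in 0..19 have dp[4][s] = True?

i\s   0   1   2   3   4   5   6   7   8   9  10  11  12  13  14  15  16  17  18  19
  0   T   F   F   F   F   F   F   F   F   F   F   F   F   F   F   F   F   F   F   F
  1   T   F   F   T   F   F   F   F   F   F   F   F   F   F   F   F   F   F   F   F
  2   T   T   F   T   T   F   F   F   F   F   F   F   F   F   F   F   F   F   F   F
  3   T   T   F   T   T   F   T   T   F   T   T   F   F   F   F   F   F   F   F   F
  4   T   T   T   T   T   T   T   T   T   T   T   T   F   F   F   F   F   F   F   F
  5   T   T   T   T   T   T   T   T   T   T   T   T   T   T   T   T   T   T   T   T

12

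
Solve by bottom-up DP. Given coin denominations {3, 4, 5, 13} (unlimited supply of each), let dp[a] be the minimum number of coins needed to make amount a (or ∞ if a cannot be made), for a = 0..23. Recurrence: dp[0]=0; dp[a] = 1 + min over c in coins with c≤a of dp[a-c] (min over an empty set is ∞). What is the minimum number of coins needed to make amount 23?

 a  0  1  2  3  4  5  6  7  8  9 10 11 12 13 14 15 16 17 18 19 20 21 22 23
dp  0  -  -  1  1  1  2  2  2  2  2  3  3  1  3  3  2  2  2  3  3  3  3  3
(- denotes ∞ / unreachable)

3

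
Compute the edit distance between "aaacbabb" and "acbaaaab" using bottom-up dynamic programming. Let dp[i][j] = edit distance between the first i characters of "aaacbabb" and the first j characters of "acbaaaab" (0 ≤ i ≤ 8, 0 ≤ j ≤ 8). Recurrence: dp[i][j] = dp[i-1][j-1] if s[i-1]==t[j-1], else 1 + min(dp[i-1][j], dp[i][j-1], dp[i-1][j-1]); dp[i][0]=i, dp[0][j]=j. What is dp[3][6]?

   ''  a  c  b  a  a  a  a  b
''  0  1  2  3  4  5  6  7  8
 a  1  0  1  2  3  4  5  6  7
 a  2  1  1  2  2  3  4  5  6
 a  3  2  2  2  2  2  3  4  5
 c  4  3  2  3  3  3  3  4  5
 b  5  4  3  2  3  4  4  4  4
 a  6  5  4  3  2  3  4  4  5
 b  7  6  5  4  3  3  4  5  4
 b  8  7  6  5  4  4  4  5  5

3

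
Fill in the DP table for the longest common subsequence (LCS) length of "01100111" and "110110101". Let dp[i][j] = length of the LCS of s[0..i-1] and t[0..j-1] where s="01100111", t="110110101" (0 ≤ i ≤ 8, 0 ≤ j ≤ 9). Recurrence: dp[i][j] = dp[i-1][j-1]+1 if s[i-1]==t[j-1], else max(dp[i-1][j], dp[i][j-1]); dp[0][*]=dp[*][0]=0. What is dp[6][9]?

   ''  1  1  0  1  1  0  1  0  1
''  0  0  0  0  0  0  0  0  0  0
 0  0  0  0  1  1  1  1  1  1  1
 1  0  1  1  1  2  2  2  2  2  2
 1  0  1  2  2  2  3  3  3  3  3
 0  0  1  2  3  3  3  4  4  4  4
 0  0  1  2  3  3  3  4  4  5  5
 1  0  1  2  3  4  4  4  5  5  6
 1  0  1  2  3  4  5  5  5  5  6
 1  0  1  2  3  4  5  5  6  6  6

6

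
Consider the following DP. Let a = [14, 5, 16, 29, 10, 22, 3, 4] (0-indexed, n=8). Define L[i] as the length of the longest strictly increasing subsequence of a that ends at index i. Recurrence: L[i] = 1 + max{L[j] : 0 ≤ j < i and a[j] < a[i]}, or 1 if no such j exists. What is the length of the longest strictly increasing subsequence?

3

   i    0    1    2    3    4    5    6    7
a[i]   14    5   16   29   10   22    3    4
L[i]    1    1    2    3    2    3    1    2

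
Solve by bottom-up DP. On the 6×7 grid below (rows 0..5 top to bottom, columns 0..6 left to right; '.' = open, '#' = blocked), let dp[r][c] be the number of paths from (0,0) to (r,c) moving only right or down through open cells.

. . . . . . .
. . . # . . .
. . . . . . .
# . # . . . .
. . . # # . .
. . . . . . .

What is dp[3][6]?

34

r\c   0   1   2   3   4   5   6
  0   1   1   1   1   1   1   1
  1   1   2   3   0   1   2   3
  2   1   3   6   6   7   9  12
  3   0   3   0   6  13  22  34
  4   0   3   3   0   0  22  56
  5   0   3   6   6   6  28  84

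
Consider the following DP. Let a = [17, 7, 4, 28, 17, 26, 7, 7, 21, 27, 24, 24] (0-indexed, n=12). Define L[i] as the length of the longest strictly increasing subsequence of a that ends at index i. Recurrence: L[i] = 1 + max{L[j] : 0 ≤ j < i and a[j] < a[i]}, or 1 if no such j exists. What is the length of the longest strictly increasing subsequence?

   i    0    1    2    3    4    5    6    7    8    9   10   11
a[i]   17    7    4   28   17   26    7    7   21   27   24   24
L[i]    1    1    1    2    2    3    2    2    3    4    4    4

4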